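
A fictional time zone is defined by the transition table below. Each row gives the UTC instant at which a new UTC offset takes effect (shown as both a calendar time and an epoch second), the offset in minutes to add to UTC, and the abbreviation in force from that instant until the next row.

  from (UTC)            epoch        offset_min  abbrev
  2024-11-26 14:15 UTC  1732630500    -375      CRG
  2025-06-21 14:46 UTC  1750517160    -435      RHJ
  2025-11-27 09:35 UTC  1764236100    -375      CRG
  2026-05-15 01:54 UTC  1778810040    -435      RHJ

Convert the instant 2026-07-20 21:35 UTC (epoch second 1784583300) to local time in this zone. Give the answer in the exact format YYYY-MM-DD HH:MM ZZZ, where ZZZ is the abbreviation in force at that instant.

Query: 2026-07-20 21:35 UTC
Rule 4/4 (RHJ, -07:15): 2026-05-15 01:54 UTC ≤ query < +∞
21·60 + 35 - 435 = 860 min
860 = 0·1440 + 860; 860 = 14·60 + 20 → 14:20, same day
→ 2026-07-20 14:20 RHJ

2026-07-20 14:20 RHJ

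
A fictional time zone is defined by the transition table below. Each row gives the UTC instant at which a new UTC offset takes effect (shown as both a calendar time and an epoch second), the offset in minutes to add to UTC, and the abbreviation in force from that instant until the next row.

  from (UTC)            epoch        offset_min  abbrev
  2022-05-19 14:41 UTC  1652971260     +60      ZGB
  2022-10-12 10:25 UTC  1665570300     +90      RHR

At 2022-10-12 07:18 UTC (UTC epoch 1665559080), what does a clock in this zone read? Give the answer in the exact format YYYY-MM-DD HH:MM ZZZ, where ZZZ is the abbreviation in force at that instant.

2022-10-12 08:18 ZGB

Query: 2022-10-12 07:18 UTC
Rule 1/2 (ZGB, +01:00): 2022-05-19 14:41 UTC ≤ query < 2022-10-12 10:25 UTC
7·60 + 18 + 60 = 498 min
498 = 0·1440 + 498; 498 = 8·60 + 18 → 08:18, same day
→ 2022-10-12 08:18 ZGB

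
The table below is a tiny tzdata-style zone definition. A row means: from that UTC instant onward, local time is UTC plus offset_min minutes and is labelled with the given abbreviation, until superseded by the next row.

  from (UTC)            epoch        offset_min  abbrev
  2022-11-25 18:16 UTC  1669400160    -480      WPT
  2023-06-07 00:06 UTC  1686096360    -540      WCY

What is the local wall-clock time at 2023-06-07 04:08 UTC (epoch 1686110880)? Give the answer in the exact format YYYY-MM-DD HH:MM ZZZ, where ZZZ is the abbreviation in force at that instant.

Query: 2023-06-07 04:08 UTC
Rule 2/2 (WCY, -09:00): 2023-06-07 00:06 UTC ≤ query < +∞
4·60 + 8 - 540 = -292 min
-292 = -1·1440 + 1148; 1148 = 19·60 + 8 → 19:08, 2023-06-07 - 1 day = 2023-06-06
→ 2023-06-06 19:08 WCY

2023-06-06 19:08 WCY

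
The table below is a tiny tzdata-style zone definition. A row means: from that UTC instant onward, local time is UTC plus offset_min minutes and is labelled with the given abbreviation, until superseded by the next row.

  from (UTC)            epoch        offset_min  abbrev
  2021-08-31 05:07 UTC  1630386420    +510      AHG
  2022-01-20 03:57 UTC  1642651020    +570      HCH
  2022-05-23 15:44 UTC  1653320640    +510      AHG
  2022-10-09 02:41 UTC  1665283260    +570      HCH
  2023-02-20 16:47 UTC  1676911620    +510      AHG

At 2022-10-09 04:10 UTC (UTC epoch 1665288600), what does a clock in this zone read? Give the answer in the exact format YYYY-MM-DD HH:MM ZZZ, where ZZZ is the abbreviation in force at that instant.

Query: 2022-10-09 04:10 UTC
Rule 4/5 (HCH, +09:30): 2022-10-09 02:41 UTC ≤ query < 2023-02-20 16:47 UTC
4·60 + 10 + 570 = 820 min
820 = 0·1440 + 820; 820 = 13·60 + 40 → 13:40, same day
→ 2022-10-09 13:40 HCH

2022-10-09 13:40 HCH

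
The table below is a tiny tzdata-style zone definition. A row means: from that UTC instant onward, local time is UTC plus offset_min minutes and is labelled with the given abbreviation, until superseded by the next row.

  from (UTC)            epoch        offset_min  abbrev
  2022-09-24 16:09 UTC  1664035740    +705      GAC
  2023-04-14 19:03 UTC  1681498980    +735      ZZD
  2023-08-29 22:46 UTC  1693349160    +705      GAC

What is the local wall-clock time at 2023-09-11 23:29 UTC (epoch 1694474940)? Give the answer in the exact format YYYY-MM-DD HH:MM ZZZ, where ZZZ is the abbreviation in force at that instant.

2023-09-12 11:14 GAC

Query: 2023-09-11 23:29 UTC
Rule 3/3 (GAC, +11:45): 2023-08-29 22:46 UTC ≤ query < +∞
23·60 + 29 + 705 = 2114 min
2114 = 1·1440 + 674; 674 = 11·60 + 14 → 11:14, 2023-09-11 + 1 day = 2023-09-12
→ 2023-09-12 11:14 GAC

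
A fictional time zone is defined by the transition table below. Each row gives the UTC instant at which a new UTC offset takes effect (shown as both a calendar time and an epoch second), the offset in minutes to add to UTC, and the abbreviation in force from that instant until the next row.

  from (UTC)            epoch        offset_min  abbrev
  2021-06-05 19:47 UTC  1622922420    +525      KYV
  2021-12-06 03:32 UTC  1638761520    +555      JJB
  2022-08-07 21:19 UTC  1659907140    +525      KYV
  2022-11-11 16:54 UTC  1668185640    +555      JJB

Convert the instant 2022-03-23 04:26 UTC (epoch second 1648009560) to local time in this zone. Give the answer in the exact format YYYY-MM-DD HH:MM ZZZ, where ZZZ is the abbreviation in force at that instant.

Query: 2022-03-23 04:26 UTC
Rule 2/4 (JJB, +09:15): 2021-12-06 03:32 UTC ≤ query < 2022-08-07 21:19 UTC
4·60 + 26 + 555 = 821 min
821 = 0·1440 + 821; 821 = 13·60 + 41 → 13:41, same day
→ 2022-03-23 13:41 JJB

2022-03-23 13:41 JJB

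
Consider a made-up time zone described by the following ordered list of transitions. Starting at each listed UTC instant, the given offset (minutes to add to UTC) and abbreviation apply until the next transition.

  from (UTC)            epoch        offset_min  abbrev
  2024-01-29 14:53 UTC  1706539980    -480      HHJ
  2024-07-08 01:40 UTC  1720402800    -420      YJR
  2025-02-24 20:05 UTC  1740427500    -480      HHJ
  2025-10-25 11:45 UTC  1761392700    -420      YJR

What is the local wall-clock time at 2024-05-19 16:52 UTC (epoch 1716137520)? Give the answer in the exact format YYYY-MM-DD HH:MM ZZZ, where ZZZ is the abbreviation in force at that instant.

2024-05-19 08:52 HHJ

Query: 2024-05-19 16:52 UTC
Rule 1/4 (HHJ, -08:00): 2024-01-29 14:53 UTC ≤ query < 2024-07-08 01:40 UTC
16·60 + 52 - 480 = 532 min
532 = 0·1440 + 532; 532 = 8·60 + 52 → 08:52, same day
→ 2024-05-19 08:52 HHJ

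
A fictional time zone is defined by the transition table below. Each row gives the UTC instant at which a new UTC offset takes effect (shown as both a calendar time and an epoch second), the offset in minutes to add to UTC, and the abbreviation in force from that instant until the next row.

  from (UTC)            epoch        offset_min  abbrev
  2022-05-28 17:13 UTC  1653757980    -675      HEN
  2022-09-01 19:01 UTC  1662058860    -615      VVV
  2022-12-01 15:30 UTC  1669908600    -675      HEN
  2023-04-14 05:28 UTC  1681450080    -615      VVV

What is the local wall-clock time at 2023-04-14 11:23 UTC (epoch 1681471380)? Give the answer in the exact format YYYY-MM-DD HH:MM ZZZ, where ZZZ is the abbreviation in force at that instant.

Query: 2023-04-14 11:23 UTC
Rule 4/4 (VVV, -10:15): 2023-04-14 05:28 UTC ≤ query < +∞
11·60 + 23 - 615 = 68 min
68 = 0·1440 + 68; 68 = 1·60 + 8 → 01:08, same day
→ 2023-04-14 01:08 VVV

2023-04-14 01:08 VVV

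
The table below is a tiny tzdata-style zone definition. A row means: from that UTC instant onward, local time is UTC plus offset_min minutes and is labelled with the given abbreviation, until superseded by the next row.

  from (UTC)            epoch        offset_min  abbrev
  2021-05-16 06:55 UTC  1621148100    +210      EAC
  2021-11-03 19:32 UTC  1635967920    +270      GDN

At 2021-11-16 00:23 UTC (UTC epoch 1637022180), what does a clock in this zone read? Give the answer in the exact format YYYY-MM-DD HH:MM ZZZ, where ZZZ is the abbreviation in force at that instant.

2021-11-16 04:53 GDN

Query: 2021-11-16 00:23 UTC
Rule 2/2 (GDN, +04:30): 2021-11-03 19:32 UTC ≤ query < +∞
0·60 + 23 + 270 = 293 min
293 = 0·1440 + 293; 293 = 4·60 + 53 → 04:53, same day
→ 2021-11-16 04:53 GDN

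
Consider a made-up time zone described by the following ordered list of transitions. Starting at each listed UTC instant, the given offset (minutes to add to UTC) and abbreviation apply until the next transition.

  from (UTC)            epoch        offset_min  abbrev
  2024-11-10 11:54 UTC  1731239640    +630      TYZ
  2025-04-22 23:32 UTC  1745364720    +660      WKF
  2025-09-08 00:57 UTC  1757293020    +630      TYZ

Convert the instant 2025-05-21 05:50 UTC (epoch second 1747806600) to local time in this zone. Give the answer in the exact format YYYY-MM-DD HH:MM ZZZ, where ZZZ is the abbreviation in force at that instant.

Query: 2025-05-21 05:50 UTC
Rule 2/3 (WKF, +11:00): 2025-04-22 23:32 UTC ≤ query < 2025-09-08 00:57 UTC
5·60 + 50 + 660 = 1010 min
1010 = 0·1440 + 1010; 1010 = 16·60 + 50 → 16:50, same day
→ 2025-05-21 16:50 WKF

2025-05-21 16:50 WKF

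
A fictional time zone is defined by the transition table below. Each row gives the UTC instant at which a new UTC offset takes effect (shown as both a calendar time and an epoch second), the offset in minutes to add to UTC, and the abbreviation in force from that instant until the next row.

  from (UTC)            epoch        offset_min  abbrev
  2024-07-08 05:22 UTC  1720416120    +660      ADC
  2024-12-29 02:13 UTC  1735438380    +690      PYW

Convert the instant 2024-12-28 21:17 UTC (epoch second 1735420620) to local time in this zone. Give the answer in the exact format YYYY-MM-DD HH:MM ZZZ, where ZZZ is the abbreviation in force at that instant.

Query: 2024-12-28 21:17 UTC
Rule 1/2 (ADC, +11:00): 2024-07-08 05:22 UTC ≤ query < 2024-12-29 02:13 UTC
21·60 + 17 + 660 = 1937 min
1937 = 1·1440 + 497; 497 = 8·60 + 17 → 08:17, 2024-12-28 + 1 day = 2024-12-29
→ 2024-12-29 08:17 ADC

2024-12-29 08:17 ADC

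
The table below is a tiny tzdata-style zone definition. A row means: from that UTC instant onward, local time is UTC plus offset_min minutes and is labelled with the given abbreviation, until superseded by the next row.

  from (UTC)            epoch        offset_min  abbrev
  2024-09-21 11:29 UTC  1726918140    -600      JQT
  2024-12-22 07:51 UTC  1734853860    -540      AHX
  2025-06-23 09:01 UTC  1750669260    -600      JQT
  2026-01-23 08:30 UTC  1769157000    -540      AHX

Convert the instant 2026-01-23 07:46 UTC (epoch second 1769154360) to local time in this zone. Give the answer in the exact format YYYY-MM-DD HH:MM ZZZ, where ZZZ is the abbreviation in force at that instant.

Query: 2026-01-23 07:46 UTC
Rule 3/4 (JQT, -10:00): 2025-06-23 09:01 UTC ≤ query < 2026-01-23 08:30 UTC
7·60 + 46 - 600 = -134 min
-134 = -1·1440 + 1306; 1306 = 21·60 + 46 → 21:46, 2026-01-23 - 1 day = 2026-01-22
→ 2026-01-22 21:46 JQT

2026-01-22 21:46 JQT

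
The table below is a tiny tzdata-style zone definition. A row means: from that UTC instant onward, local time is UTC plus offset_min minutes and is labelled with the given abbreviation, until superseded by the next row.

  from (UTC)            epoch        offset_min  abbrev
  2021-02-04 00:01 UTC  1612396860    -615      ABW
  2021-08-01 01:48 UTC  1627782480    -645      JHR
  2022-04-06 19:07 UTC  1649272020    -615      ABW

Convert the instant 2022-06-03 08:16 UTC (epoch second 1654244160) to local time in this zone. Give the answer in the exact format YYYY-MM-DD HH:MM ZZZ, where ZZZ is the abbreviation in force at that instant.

Query: 2022-06-03 08:16 UTC
Rule 3/3 (ABW, -10:15): 2022-04-06 19:07 UTC ≤ query < +∞
8·60 + 16 - 615 = -119 min
-119 = -1·1440 + 1321; 1321 = 22·60 + 1 → 22:01, 2022-06-03 - 1 day = 2022-06-02
→ 2022-06-02 22:01 ABW

2022-06-02 22:01 ABW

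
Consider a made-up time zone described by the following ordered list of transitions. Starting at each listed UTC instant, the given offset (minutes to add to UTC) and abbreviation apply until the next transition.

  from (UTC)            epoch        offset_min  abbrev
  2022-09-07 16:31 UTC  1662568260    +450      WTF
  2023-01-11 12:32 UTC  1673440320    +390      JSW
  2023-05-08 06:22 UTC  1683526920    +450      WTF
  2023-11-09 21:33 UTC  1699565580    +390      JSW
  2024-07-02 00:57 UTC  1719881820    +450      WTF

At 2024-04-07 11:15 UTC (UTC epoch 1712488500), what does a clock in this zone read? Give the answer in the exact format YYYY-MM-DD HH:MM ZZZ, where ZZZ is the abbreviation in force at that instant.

2024-04-07 17:45 JSW

Query: 2024-04-07 11:15 UTC
Rule 4/5 (JSW, +06:30): 2023-11-09 21:33 UTC ≤ query < 2024-07-02 00:57 UTC
11·60 + 15 + 390 = 1065 min
1065 = 0·1440 + 1065; 1065 = 17·60 + 45 → 17:45, same day
→ 2024-04-07 17:45 JSW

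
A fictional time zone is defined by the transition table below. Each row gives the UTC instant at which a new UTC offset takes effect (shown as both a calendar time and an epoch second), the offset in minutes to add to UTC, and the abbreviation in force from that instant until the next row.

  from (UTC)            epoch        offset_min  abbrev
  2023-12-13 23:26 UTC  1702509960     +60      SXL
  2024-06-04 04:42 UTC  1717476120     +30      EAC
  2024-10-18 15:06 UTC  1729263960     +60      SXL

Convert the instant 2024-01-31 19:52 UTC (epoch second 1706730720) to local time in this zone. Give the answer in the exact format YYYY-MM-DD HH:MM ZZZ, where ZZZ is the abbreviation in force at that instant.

Query: 2024-01-31 19:52 UTC
Rule 1/3 (SXL, +01:00): 2023-12-13 23:26 UTC ≤ query < 2024-06-04 04:42 UTC
19·60 + 52 + 60 = 1252 min
1252 = 0·1440 + 1252; 1252 = 20·60 + 52 → 20:52, same day
→ 2024-01-31 20:52 SXL

2024-01-31 20:52 SXL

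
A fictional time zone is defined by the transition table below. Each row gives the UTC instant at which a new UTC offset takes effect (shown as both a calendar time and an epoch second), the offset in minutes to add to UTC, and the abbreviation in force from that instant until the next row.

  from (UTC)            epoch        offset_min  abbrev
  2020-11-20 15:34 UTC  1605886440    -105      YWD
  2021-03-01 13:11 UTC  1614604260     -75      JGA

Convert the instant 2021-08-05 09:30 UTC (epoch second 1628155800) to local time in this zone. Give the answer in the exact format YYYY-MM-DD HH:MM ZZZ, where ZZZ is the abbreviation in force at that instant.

2021-08-05 08:15 JGA

Query: 2021-08-05 09:30 UTC
Rule 2/2 (JGA, -01:15): 2021-03-01 13:11 UTC ≤ query < +∞
9·60 + 30 - 75 = 495 min
495 = 0·1440 + 495; 495 = 8·60 + 15 → 08:15, same day
→ 2021-08-05 08:15 JGA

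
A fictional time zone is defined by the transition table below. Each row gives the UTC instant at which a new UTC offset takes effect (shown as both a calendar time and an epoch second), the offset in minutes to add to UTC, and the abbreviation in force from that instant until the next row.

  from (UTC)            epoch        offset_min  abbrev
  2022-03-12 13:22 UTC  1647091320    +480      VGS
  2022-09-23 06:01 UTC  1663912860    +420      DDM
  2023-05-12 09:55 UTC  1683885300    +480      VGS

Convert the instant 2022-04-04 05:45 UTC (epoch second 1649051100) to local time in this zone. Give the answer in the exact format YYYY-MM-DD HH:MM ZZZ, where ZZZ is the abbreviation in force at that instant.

2022-04-04 13:45 VGS

Query: 2022-04-04 05:45 UTC
Rule 1/3 (VGS, +08:00): 2022-03-12 13:22 UTC ≤ query < 2022-09-23 06:01 UTC
5·60 + 45 + 480 = 825 min
825 = 0·1440 + 825; 825 = 13·60 + 45 → 13:45, same day
→ 2022-04-04 13:45 VGS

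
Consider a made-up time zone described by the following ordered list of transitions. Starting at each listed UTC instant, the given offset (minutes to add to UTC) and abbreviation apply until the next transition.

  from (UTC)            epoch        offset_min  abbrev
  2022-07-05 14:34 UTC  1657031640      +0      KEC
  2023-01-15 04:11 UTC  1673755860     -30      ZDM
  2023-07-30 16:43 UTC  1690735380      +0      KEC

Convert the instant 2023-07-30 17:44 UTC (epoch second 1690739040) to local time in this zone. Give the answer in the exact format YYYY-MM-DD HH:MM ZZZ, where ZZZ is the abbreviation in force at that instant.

2023-07-30 17:44 KEC

Query: 2023-07-30 17:44 UTC
Rule 3/3 (KEC, +00:00): 2023-07-30 16:43 UTC ≤ query < +∞
17·60 + 44 + 0 = 1064 min
1064 = 0·1440 + 1064; 1064 = 17·60 + 44 → 17:44, same day
→ 2023-07-30 17:44 KEC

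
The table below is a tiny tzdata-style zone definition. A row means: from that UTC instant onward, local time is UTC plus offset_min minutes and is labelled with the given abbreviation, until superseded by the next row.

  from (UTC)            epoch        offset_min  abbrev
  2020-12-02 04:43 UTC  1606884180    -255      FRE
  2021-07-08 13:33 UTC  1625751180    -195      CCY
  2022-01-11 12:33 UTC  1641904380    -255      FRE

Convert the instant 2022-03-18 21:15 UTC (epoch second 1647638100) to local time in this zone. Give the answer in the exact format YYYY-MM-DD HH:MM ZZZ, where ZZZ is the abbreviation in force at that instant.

2022-03-18 17:00 FRE

Query: 2022-03-18 21:15 UTC
Rule 3/3 (FRE, -04:15): 2022-01-11 12:33 UTC ≤ query < +∞
21·60 + 15 - 255 = 1020 min
1020 = 0·1440 + 1020; 1020 = 17·60 + 0 → 17:00, same day
→ 2022-03-18 17:00 FRE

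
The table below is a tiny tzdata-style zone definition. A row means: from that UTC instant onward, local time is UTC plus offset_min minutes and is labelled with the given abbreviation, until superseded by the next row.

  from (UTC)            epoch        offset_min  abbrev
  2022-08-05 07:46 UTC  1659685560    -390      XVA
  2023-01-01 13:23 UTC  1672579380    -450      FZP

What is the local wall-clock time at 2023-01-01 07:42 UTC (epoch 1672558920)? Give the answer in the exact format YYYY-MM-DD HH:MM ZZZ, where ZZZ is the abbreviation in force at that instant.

2023-01-01 01:12 XVA

Query: 2023-01-01 07:42 UTC
Rule 1/2 (XVA, -06:30): 2022-08-05 07:46 UTC ≤ query < 2023-01-01 13:23 UTC
7·60 + 42 - 390 = 72 min
72 = 0·1440 + 72; 72 = 1·60 + 12 → 01:12, same day
→ 2023-01-01 01:12 XVA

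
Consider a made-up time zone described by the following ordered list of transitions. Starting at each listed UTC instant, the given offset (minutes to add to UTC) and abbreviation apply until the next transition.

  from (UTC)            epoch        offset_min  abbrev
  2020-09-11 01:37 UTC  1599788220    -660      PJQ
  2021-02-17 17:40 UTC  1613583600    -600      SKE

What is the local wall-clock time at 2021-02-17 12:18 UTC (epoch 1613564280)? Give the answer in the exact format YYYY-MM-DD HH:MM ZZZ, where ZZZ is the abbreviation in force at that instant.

Query: 2021-02-17 12:18 UTC
Rule 1/2 (PJQ, -11:00): 2020-09-11 01:37 UTC ≤ query < 2021-02-17 17:40 UTC
12·60 + 18 - 660 = 78 min
78 = 0·1440 + 78; 78 = 1·60 + 18 → 01:18, same day
→ 2021-02-17 01:18 PJQ

2021-02-17 01:18 PJQ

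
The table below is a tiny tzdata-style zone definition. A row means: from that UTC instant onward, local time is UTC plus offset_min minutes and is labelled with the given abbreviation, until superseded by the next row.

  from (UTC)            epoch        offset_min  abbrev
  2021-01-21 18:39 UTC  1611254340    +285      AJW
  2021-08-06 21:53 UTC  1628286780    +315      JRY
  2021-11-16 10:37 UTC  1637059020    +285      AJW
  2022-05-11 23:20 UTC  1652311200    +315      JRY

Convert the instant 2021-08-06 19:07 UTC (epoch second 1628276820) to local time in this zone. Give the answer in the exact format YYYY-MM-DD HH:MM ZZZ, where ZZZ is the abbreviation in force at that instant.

Query: 2021-08-06 19:07 UTC
Rule 1/4 (AJW, +04:45): 2021-01-21 18:39 UTC ≤ query < 2021-08-06 21:53 UTC
19·60 + 7 + 285 = 1432 min
1432 = 0·1440 + 1432; 1432 = 23·60 + 52 → 23:52, same day
→ 2021-08-06 23:52 AJW

2021-08-06 23:52 AJW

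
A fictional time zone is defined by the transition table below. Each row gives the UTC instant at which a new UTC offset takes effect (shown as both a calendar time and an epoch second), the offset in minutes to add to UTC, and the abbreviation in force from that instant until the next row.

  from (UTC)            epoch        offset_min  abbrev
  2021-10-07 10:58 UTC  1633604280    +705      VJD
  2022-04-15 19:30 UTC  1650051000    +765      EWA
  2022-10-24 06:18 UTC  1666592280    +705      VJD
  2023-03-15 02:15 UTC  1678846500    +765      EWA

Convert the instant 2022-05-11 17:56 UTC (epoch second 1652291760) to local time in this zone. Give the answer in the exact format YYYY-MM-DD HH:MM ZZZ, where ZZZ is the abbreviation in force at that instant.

Query: 2022-05-11 17:56 UTC
Rule 2/4 (EWA, +12:45): 2022-04-15 19:30 UTC ≤ query < 2022-10-24 06:18 UTC
17·60 + 56 + 765 = 1841 min
1841 = 1·1440 + 401; 401 = 6·60 + 41 → 06:41, 2022-05-11 + 1 day = 2022-05-12
→ 2022-05-12 06:41 EWA

2022-05-12 06:41 EWA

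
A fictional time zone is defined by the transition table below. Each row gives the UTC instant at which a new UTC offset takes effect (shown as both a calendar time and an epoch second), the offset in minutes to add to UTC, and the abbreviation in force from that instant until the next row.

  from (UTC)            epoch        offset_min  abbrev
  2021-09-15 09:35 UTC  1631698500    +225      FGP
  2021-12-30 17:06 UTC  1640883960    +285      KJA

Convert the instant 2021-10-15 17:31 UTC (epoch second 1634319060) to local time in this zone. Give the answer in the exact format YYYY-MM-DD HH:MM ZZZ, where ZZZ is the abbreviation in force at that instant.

2021-10-15 21:16 FGP

Query: 2021-10-15 17:31 UTC
Rule 1/2 (FGP, +03:45): 2021-09-15 09:35 UTC ≤ query < 2021-12-30 17:06 UTC
17·60 + 31 + 225 = 1276 min
1276 = 0·1440 + 1276; 1276 = 21·60 + 16 → 21:16, same day
→ 2021-10-15 21:16 FGP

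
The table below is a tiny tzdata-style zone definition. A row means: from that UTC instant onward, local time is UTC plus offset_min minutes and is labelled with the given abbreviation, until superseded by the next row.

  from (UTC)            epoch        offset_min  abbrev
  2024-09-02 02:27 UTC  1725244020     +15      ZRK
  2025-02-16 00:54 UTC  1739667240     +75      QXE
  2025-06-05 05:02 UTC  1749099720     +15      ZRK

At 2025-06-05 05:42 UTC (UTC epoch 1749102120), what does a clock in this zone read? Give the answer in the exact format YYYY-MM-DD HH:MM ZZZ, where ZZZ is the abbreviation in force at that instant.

Query: 2025-06-05 05:42 UTC
Rule 3/3 (ZRK, +00:15): 2025-06-05 05:02 UTC ≤ query < +∞
5·60 + 42 + 15 = 357 min
357 = 0·1440 + 357; 357 = 5·60 + 57 → 05:57, same day
→ 2025-06-05 05:57 ZRK

2025-06-05 05:57 ZRK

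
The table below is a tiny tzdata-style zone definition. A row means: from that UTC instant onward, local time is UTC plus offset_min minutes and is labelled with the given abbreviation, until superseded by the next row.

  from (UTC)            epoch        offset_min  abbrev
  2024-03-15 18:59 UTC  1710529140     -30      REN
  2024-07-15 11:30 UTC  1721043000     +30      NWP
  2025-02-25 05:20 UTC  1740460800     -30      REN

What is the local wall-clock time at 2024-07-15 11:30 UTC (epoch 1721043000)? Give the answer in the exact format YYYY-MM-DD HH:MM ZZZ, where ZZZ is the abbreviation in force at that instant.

2024-07-15 12:00 NWP

Query: 2024-07-15 11:30 UTC
Rule 2/3 (NWP, +00:30): 2024-07-15 11:30 UTC ≤ query < 2025-02-25 05:20 UTC
11·60 + 30 + 30 = 720 min
720 = 0·1440 + 720; 720 = 12·60 + 0 → 12:00, same day
→ 2024-07-15 12:00 NWP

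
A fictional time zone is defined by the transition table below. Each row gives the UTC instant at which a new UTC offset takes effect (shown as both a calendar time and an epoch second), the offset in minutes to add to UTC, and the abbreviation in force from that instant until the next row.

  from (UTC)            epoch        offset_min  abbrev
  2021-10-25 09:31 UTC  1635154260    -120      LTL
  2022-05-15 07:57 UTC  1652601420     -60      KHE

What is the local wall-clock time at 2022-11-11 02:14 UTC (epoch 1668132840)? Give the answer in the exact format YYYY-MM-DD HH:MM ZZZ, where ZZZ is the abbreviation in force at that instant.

2022-11-11 01:14 KHE

Query: 2022-11-11 02:14 UTC
Rule 2/2 (KHE, -01:00): 2022-05-15 07:57 UTC ≤ query < +∞
2·60 + 14 - 60 = 74 min
74 = 0·1440 + 74; 74 = 1·60 + 14 → 01:14, same day
→ 2022-11-11 01:14 KHE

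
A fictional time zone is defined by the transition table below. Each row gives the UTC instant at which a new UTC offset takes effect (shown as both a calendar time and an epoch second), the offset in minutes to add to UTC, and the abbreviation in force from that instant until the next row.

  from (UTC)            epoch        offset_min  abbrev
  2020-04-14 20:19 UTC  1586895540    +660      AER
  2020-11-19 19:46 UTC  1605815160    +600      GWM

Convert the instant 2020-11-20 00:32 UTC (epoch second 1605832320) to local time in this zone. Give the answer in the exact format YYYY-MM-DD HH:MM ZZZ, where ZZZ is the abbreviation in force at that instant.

2020-11-20 10:32 GWM

Query: 2020-11-20 00:32 UTC
Rule 2/2 (GWM, +10:00): 2020-11-19 19:46 UTC ≤ query < +∞
0·60 + 32 + 600 = 632 min
632 = 0·1440 + 632; 632 = 10·60 + 32 → 10:32, same day
→ 2020-11-20 10:32 GWM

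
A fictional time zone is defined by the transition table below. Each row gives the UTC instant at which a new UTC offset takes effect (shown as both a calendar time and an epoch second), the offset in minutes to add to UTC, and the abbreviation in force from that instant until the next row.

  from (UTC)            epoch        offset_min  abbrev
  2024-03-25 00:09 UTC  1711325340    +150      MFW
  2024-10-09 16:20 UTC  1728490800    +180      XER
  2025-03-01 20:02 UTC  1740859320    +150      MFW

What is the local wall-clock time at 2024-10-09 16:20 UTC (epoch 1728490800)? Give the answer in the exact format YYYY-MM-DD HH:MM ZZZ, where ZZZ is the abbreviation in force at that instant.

Query: 2024-10-09 16:20 UTC
Rule 2/3 (XER, +03:00): 2024-10-09 16:20 UTC ≤ query < 2025-03-01 20:02 UTC
16·60 + 20 + 180 = 1160 min
1160 = 0·1440 + 1160; 1160 = 19·60 + 20 → 19:20, same day
→ 2024-10-09 19:20 XER

2024-10-09 19:20 XER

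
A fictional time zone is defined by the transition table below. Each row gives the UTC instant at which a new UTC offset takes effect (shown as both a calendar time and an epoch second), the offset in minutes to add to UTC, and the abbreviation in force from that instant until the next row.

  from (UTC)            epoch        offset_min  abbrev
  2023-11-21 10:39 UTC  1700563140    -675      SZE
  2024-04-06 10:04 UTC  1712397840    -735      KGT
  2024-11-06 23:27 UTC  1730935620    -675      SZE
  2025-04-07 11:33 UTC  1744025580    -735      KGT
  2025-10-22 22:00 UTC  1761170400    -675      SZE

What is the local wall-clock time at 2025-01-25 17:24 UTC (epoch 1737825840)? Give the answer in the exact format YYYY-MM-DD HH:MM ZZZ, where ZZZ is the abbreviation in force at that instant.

Query: 2025-01-25 17:24 UTC
Rule 3/5 (SZE, -11:15): 2024-11-06 23:27 UTC ≤ query < 2025-04-07 11:33 UTC
17·60 + 24 - 675 = 369 min
369 = 0·1440 + 369; 369 = 6·60 + 9 → 06:09, same day
→ 2025-01-25 06:09 SZE

2025-01-25 06:09 SZE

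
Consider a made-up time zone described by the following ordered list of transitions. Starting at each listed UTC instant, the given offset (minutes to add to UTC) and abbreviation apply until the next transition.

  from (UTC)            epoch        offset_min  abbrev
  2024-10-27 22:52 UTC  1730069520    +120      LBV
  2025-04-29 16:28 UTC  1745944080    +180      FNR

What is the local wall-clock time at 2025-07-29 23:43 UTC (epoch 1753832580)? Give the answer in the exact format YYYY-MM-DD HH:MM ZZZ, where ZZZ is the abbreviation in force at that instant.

2025-07-30 02:43 FNR

Query: 2025-07-29 23:43 UTC
Rule 2/2 (FNR, +03:00): 2025-04-29 16:28 UTC ≤ query < +∞
23·60 + 43 + 180 = 1603 min
1603 = 1·1440 + 163; 163 = 2·60 + 43 → 02:43, 2025-07-29 + 1 day = 2025-07-30
→ 2025-07-30 02:43 FNR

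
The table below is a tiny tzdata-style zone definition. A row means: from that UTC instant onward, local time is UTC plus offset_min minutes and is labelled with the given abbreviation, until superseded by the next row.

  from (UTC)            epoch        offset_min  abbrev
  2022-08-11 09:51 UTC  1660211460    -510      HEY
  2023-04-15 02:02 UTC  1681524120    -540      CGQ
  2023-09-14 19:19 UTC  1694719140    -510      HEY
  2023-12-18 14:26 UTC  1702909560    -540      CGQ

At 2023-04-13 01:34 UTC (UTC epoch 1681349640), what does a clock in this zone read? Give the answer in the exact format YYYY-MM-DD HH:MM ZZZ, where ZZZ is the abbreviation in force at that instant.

Query: 2023-04-13 01:34 UTC
Rule 1/4 (HEY, -08:30): 2022-08-11 09:51 UTC ≤ query < 2023-04-15 02:02 UTC
1·60 + 34 - 510 = -416 min
-416 = -1·1440 + 1024; 1024 = 17·60 + 4 → 17:04, 2023-04-13 - 1 day = 2023-04-12
→ 2023-04-12 17:04 HEY

2023-04-12 17:04 HEY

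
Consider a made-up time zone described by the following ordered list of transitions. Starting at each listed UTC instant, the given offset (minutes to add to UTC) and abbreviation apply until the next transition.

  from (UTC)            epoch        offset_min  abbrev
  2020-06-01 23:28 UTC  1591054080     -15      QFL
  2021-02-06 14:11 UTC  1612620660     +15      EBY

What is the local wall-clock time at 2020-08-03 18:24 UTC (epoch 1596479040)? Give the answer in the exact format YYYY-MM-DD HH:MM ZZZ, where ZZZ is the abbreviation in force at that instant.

2020-08-03 18:09 QFL

Query: 2020-08-03 18:24 UTC
Rule 1/2 (QFL, -00:15): 2020-06-01 23:28 UTC ≤ query < 2021-02-06 14:11 UTC
18·60 + 24 - 15 = 1089 min
1089 = 0·1440 + 1089; 1089 = 18·60 + 9 → 18:09, same day
→ 2020-08-03 18:09 QFL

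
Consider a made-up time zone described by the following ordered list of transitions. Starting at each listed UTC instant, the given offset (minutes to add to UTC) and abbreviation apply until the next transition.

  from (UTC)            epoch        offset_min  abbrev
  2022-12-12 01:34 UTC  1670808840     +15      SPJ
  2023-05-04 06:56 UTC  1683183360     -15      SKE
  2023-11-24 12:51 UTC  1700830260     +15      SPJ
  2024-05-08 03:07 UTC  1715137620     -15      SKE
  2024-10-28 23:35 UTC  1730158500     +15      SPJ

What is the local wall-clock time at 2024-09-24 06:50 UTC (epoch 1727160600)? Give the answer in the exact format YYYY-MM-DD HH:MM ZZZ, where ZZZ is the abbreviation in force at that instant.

2024-09-24 06:35 SKE

Query: 2024-09-24 06:50 UTC
Rule 4/5 (SKE, -00:15): 2024-05-08 03:07 UTC ≤ query < 2024-10-28 23:35 UTC
6·60 + 50 - 15 = 395 min
395 = 0·1440 + 395; 395 = 6·60 + 35 → 06:35, same day
→ 2024-09-24 06:35 SKE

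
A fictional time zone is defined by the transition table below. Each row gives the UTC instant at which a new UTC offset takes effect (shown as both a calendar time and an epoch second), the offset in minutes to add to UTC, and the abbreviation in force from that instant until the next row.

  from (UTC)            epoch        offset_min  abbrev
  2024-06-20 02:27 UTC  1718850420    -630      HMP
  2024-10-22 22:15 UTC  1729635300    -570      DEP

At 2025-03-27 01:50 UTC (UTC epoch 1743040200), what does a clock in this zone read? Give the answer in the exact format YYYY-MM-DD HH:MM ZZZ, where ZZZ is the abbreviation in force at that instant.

Query: 2025-03-27 01:50 UTC
Rule 2/2 (DEP, -09:30): 2024-10-22 22:15 UTC ≤ query < +∞
1·60 + 50 - 570 = -460 min
-460 = -1·1440 + 980; 980 = 16·60 + 20 → 16:20, 2025-03-27 - 1 day = 2025-03-26
→ 2025-03-26 16:20 DEP

2025-03-26 16:20 DEP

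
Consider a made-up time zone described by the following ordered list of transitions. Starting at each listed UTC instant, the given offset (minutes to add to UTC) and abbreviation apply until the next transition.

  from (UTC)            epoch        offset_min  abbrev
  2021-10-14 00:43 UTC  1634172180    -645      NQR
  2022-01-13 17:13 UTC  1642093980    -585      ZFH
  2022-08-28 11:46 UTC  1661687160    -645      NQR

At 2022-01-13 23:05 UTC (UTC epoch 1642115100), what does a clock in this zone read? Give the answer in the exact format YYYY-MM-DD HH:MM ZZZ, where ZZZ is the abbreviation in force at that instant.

2022-01-13 13:20 ZFH

Query: 2022-01-13 23:05 UTC
Rule 2/3 (ZFH, -09:45): 2022-01-13 17:13 UTC ≤ query < 2022-08-28 11:46 UTC
23·60 + 5 - 585 = 800 min
800 = 0·1440 + 800; 800 = 13·60 + 20 → 13:20, same day
→ 2022-01-13 13:20 ZFH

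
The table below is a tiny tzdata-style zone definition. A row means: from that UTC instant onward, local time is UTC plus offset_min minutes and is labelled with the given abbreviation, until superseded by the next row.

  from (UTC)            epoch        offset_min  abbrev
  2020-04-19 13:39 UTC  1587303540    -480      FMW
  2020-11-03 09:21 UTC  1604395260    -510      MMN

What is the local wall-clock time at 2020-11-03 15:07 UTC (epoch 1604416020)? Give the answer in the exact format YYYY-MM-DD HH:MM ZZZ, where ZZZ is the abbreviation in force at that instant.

2020-11-03 06:37 MMN

Query: 2020-11-03 15:07 UTC
Rule 2/2 (MMN, -08:30): 2020-11-03 09:21 UTC ≤ query < +∞
15·60 + 7 - 510 = 397 min
397 = 0·1440 + 397; 397 = 6·60 + 37 → 06:37, same day
→ 2020-11-03 06:37 MMN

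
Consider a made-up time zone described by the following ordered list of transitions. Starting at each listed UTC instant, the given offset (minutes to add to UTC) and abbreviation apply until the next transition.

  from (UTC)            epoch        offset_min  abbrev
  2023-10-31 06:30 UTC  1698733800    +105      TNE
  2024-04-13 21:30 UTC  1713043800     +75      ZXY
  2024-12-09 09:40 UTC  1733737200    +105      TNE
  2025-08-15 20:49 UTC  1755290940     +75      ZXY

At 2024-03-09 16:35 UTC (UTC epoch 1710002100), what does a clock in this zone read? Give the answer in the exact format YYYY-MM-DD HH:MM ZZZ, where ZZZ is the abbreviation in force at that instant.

Query: 2024-03-09 16:35 UTC
Rule 1/4 (TNE, +01:45): 2023-10-31 06:30 UTC ≤ query < 2024-04-13 21:30 UTC
16·60 + 35 + 105 = 1100 min
1100 = 0·1440 + 1100; 1100 = 18·60 + 20 → 18:20, same day
→ 2024-03-09 18:20 TNE

2024-03-09 18:20 TNE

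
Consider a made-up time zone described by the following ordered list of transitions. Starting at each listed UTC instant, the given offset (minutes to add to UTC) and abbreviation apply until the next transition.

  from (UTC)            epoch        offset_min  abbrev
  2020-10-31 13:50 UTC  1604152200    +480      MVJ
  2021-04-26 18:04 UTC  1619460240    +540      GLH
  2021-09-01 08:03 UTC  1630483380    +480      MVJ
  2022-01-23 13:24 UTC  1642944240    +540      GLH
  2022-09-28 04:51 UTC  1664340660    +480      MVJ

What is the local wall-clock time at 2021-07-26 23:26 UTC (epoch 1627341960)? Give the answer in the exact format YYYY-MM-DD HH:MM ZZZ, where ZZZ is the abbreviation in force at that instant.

2021-07-27 08:26 GLH

Query: 2021-07-26 23:26 UTC
Rule 2/5 (GLH, +09:00): 2021-04-26 18:04 UTC ≤ query < 2021-09-01 08:03 UTC
23·60 + 26 + 540 = 1946 min
1946 = 1·1440 + 506; 506 = 8·60 + 26 → 08:26, 2021-07-26 + 1 day = 2021-07-27
→ 2021-07-27 08:26 GLH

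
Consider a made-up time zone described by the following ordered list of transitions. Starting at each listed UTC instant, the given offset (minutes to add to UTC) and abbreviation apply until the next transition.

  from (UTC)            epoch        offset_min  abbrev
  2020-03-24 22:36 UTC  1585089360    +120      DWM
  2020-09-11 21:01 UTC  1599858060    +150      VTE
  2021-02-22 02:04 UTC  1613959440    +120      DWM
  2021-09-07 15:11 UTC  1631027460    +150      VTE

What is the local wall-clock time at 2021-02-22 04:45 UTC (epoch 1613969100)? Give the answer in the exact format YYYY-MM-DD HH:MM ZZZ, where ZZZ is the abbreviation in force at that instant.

2021-02-22 06:45 DWM

Query: 2021-02-22 04:45 UTC
Rule 3/4 (DWM, +02:00): 2021-02-22 02:04 UTC ≤ query < 2021-09-07 15:11 UTC
4·60 + 45 + 120 = 405 min
405 = 0·1440 + 405; 405 = 6·60 + 45 → 06:45, same day
→ 2021-02-22 06:45 DWM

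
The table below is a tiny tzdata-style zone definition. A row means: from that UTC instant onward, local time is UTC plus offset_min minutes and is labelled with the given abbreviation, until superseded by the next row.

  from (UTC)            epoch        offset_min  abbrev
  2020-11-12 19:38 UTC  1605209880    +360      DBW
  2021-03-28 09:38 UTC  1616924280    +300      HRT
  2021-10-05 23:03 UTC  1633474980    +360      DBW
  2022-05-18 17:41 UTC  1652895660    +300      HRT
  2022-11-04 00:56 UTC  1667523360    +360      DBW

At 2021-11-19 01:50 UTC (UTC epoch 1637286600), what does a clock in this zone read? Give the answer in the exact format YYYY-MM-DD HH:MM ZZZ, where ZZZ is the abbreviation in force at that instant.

Query: 2021-11-19 01:50 UTC
Rule 3/5 (DBW, +06:00): 2021-10-05 23:03 UTC ≤ query < 2022-05-18 17:41 UTC
1·60 + 50 + 360 = 470 min
470 = 0·1440 + 470; 470 = 7·60 + 50 → 07:50, same day
→ 2021-11-19 07:50 DBW

2021-11-19 07:50 DBW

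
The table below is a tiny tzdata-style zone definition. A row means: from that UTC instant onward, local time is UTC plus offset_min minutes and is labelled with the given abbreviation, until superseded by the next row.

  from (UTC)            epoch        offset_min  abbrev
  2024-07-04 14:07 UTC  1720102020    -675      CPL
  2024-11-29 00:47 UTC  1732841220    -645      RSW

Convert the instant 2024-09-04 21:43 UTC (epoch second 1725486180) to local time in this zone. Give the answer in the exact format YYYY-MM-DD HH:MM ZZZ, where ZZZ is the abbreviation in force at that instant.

2024-09-04 10:28 CPL

Query: 2024-09-04 21:43 UTC
Rule 1/2 (CPL, -11:15): 2024-07-04 14:07 UTC ≤ query < 2024-11-29 00:47 UTC
21·60 + 43 - 675 = 628 min
628 = 0·1440 + 628; 628 = 10·60 + 28 → 10:28, same day
→ 2024-09-04 10:28 CPL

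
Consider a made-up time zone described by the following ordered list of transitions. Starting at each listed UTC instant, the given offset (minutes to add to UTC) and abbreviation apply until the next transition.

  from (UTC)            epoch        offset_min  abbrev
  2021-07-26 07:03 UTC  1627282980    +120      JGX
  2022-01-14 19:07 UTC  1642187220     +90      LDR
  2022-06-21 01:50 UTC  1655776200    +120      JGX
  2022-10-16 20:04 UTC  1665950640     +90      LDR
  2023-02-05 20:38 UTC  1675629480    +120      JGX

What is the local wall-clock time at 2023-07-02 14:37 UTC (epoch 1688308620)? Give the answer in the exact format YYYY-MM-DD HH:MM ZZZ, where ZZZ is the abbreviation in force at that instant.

Query: 2023-07-02 14:37 UTC
Rule 5/5 (JGX, +02:00): 2023-02-05 20:38 UTC ≤ query < +∞
14·60 + 37 + 120 = 997 min
997 = 0·1440 + 997; 997 = 16·60 + 37 → 16:37, same day
→ 2023-07-02 16:37 JGX

2023-07-02 16:37 JGX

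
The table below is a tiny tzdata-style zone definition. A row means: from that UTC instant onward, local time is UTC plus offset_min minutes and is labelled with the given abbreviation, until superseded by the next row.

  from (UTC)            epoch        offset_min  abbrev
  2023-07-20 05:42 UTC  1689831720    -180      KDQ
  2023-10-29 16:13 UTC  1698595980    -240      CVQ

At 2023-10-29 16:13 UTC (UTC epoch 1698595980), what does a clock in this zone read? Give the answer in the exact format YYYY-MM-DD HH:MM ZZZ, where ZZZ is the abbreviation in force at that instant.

Query: 2023-10-29 16:13 UTC
Rule 2/2 (CVQ, -04:00): 2023-10-29 16:13 UTC ≤ query < +∞
16·60 + 13 - 240 = 733 min
733 = 0·1440 + 733; 733 = 12·60 + 13 → 12:13, same day
→ 2023-10-29 12:13 CVQ

2023-10-29 12:13 CVQ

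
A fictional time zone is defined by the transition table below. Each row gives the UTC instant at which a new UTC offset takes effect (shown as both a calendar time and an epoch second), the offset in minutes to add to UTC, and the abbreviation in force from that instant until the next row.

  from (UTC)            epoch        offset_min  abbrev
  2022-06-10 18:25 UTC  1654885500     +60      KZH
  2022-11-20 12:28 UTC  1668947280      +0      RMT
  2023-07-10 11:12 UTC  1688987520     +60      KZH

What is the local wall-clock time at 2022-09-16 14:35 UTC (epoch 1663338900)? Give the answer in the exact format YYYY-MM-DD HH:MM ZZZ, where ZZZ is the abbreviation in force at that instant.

Query: 2022-09-16 14:35 UTC
Rule 1/3 (KZH, +01:00): 2022-06-10 18:25 UTC ≤ query < 2022-11-20 12:28 UTC
14·60 + 35 + 60 = 935 min
935 = 0·1440 + 935; 935 = 15·60 + 35 → 15:35, same day
→ 2022-09-16 15:35 KZH

2022-09-16 15:35 KZH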